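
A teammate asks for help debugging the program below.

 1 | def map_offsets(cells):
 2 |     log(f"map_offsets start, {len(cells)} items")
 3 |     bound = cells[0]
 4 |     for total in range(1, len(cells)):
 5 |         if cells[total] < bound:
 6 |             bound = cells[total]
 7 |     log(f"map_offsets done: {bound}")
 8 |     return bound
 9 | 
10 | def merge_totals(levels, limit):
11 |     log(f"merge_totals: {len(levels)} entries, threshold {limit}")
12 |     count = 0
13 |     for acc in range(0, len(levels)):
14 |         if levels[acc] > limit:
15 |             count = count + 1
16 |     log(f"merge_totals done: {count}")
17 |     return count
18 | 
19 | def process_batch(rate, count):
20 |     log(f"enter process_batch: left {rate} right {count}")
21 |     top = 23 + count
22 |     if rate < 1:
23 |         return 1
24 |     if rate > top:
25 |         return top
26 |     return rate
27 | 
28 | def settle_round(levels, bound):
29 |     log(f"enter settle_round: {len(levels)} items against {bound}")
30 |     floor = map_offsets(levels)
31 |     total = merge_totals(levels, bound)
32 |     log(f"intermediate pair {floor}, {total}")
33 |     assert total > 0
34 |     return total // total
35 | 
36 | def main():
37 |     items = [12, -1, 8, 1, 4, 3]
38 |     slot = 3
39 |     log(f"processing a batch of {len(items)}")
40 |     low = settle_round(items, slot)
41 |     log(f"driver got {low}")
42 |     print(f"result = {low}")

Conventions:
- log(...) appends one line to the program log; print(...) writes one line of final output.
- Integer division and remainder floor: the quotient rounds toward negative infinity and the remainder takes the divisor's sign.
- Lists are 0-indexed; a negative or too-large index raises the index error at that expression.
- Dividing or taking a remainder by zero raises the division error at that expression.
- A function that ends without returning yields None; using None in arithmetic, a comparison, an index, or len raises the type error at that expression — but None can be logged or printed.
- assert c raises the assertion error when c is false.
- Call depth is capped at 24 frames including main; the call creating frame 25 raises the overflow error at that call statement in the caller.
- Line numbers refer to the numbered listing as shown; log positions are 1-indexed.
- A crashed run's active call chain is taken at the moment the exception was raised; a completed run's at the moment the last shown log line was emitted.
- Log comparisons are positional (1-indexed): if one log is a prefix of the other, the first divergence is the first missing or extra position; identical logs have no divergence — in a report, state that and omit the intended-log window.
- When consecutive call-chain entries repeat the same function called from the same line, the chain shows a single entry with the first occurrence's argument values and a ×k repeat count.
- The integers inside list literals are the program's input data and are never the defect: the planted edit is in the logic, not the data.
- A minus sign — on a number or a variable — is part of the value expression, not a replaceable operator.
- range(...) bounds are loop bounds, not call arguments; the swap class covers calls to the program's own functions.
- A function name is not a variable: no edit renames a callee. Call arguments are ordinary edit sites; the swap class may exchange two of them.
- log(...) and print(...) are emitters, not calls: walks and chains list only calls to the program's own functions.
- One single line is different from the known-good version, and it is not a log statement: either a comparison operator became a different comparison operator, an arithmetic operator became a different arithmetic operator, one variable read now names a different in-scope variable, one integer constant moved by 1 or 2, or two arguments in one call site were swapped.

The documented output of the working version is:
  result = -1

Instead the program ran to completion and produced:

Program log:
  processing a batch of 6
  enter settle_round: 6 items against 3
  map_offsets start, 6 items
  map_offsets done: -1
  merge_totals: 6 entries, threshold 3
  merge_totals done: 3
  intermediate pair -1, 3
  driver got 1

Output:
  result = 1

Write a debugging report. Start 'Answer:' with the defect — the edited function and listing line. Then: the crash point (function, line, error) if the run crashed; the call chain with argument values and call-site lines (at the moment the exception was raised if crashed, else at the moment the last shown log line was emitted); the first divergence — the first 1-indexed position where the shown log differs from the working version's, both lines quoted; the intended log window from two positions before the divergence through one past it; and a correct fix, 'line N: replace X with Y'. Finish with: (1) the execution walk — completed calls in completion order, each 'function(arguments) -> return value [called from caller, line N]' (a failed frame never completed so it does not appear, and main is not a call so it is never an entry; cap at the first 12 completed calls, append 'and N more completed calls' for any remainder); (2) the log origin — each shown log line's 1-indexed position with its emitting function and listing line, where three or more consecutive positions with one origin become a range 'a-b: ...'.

Answer: the defect is in settle_round at line 34.
Key observation: At log position 8 the runs split — shown 'driver got 1', but the working version logs 'driver got -1'.
Call chain: main.
First divergence: position 8; shown 'driver got 1' vs intended 'driver got -1'.
Intended log window:
  6: merge_totals done: 3
  7: intermediate pair -1, 3
  8: driver got -1
Execution walk:
  map_offsets([12, -1, 8, 1, 4, 3]) -> -1  [called from settle_round, line 30]
  merge_totals([12, -1, 8, 1, 4, 3], 3) -> 3  [called from settle_round, line 31]
  settle_round([12, -1, 8, 1, 4, 3], 3) -> 1  [called from main, line 40]
Log line origins:
  1: emitted by main (line 39)
  2: emitted by settle_round (line 29)
  3: emitted by map_offsets (line 2)
  4: emitted by map_offsets (line 7)
  5: emitted by merge_totals (line 11)
  6: emitted by merge_totals (line 16)
  7: emitted by settle_round (line 32)
  8: emitted by main (line 41)
A correct fix: line 34: replace `total // total` with `floor // total`.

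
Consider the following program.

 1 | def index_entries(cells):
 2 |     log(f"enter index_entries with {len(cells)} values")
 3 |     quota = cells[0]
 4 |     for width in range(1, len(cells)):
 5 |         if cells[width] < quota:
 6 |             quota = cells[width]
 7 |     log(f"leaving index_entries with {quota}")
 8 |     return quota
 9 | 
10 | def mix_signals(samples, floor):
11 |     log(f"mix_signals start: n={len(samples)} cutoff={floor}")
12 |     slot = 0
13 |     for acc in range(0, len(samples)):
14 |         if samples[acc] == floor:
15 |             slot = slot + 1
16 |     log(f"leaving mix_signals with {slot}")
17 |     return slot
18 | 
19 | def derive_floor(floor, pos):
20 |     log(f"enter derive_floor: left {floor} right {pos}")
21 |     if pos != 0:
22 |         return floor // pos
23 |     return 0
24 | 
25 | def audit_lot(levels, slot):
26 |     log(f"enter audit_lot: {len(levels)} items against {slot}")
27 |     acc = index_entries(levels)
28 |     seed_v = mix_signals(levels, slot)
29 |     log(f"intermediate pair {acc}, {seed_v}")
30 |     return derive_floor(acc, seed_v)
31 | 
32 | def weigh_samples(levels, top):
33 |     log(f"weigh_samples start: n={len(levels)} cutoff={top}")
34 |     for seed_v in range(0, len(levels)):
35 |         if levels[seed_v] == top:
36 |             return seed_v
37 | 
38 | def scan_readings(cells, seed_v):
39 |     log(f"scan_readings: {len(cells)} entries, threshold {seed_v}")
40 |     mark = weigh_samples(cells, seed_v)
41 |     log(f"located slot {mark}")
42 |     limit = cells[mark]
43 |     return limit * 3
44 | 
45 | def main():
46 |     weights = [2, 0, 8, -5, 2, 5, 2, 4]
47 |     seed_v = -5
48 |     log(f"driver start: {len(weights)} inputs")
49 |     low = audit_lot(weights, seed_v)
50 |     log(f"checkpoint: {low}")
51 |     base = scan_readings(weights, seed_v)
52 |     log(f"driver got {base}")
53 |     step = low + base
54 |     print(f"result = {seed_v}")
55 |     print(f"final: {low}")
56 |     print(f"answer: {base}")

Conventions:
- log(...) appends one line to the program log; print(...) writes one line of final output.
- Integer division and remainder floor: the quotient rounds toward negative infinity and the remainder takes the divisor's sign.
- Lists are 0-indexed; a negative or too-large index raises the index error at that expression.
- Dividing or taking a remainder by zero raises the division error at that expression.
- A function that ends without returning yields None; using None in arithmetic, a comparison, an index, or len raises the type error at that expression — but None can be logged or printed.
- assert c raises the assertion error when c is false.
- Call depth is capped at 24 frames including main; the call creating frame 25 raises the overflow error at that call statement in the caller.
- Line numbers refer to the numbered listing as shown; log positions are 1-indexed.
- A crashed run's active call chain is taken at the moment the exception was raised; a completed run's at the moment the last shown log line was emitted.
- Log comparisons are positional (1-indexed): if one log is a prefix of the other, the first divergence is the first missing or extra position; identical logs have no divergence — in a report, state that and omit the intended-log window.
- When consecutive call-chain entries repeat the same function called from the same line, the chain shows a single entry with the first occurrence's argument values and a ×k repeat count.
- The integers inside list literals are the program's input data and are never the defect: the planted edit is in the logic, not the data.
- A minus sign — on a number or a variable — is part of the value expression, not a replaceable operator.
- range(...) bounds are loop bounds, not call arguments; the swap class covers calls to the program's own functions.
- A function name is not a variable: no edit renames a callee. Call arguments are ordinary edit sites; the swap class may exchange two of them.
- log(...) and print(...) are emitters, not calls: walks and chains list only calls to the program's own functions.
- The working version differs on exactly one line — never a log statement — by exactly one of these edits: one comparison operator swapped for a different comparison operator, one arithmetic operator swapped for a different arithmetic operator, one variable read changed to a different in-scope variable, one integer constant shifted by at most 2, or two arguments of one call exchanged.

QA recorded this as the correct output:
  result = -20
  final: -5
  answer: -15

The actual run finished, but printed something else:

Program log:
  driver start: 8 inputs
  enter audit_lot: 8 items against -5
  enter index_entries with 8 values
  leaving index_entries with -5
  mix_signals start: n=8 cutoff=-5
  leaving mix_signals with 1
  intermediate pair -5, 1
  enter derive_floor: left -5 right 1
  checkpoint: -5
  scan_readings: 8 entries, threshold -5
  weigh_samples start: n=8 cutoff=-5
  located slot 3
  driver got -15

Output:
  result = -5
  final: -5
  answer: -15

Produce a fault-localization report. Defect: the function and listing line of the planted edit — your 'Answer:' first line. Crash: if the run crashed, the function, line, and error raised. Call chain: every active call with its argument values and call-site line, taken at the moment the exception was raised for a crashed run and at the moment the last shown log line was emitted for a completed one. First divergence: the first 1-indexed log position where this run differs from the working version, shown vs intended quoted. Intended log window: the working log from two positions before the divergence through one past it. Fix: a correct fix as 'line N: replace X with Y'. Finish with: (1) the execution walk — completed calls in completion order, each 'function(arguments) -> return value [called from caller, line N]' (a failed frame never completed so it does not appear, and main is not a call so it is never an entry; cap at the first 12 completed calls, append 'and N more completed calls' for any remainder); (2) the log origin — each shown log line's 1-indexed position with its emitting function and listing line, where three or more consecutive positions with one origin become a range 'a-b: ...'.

Answer: the defect is in main at line 54.
Key fact: The logs agree in full; only the final output differs.
Call chain: main.
First divergence: none — the logs agree in full.
Execution walk:
  index_entries([2, 0, 8, -5, 2, 5, 2, 4]) -> -5  [called from audit_lot, line 27]
  mix_signals([2, 0, 8, -5, 2, 5, 2, 4], -5) -> 1  [called from audit_lot, line 28]
  derive_floor(-5, 1) -> -5  [called from audit_lot, line 30]
  audit_lot([2, 0, 8, -5, 2, 5, 2, 4], -5) -> -5  [called from main, line 49]
  weigh_samples([2, 0, 8, -5, 2, 5, 2, 4], -5) -> 3  [called from scan_readings, line 40]
  scan_readings([2, 0, 8, -5, 2, 5, 2, 4], -5) -> -15  [called from main, line 51]
Log line origins:
  1 — main, line 48
  2 — audit_lot, line 26
  3 — index_entries, line 2
  4 — index_entries, line 7
  5 — mix_signals, line 11
  6 — mix_signals, line 16
  7 — audit_lot, line 29
  8 — derive_floor, line 20
  9 — main, line 50
  10 — scan_readings, line 39
  11 — weigh_samples, line 33
  12 — scan_readings, line 41
  13 — main, line 52
A correct fix: line 54: replace `seed_v` with `step`.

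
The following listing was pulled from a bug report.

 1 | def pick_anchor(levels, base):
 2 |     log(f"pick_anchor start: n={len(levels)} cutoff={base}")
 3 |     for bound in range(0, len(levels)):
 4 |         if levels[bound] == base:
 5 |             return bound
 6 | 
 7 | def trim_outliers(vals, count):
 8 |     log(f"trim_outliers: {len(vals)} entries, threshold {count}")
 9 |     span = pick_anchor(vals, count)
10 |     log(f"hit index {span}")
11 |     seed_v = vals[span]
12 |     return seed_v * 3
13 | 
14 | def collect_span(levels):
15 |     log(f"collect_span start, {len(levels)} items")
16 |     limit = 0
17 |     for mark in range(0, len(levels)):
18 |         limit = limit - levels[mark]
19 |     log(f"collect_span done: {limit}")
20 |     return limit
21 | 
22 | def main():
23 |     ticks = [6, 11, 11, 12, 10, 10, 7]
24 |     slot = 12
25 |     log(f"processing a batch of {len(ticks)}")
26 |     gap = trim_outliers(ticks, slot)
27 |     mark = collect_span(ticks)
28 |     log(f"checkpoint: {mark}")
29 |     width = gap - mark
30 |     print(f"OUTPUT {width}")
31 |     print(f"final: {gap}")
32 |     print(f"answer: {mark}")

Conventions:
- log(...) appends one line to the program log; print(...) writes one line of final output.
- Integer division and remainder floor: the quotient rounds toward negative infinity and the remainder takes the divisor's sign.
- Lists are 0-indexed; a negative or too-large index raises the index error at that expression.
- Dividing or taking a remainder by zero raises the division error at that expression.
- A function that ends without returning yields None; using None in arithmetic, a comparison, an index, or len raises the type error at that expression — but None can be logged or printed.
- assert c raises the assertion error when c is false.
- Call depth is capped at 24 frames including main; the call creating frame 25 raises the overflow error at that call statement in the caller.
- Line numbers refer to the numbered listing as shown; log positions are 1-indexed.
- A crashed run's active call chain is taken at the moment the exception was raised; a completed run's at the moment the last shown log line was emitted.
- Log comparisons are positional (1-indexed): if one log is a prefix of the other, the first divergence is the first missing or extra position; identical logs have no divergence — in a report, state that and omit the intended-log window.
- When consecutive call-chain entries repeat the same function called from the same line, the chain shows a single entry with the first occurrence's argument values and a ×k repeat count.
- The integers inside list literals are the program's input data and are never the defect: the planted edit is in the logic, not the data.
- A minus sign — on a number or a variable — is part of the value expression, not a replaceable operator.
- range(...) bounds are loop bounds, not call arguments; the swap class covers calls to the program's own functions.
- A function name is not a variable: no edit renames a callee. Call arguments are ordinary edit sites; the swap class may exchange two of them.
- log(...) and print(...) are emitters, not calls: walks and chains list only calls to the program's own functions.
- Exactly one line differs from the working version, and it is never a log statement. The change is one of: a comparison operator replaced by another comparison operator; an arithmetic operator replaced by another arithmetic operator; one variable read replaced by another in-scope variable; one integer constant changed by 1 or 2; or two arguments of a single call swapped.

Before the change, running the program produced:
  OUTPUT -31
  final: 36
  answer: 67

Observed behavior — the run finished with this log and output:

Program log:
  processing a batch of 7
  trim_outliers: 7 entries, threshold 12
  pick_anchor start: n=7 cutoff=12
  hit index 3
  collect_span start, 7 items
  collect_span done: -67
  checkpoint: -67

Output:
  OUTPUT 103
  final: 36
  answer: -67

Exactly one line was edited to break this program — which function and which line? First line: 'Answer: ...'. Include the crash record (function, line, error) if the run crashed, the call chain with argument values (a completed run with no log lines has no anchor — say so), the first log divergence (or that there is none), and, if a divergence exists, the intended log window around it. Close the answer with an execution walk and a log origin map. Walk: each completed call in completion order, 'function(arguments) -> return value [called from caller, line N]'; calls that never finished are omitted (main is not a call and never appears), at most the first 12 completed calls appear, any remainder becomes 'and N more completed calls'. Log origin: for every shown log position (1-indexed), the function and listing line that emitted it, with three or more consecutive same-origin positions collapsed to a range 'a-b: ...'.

Answer: the defect is in collect_span at line 18.
Core observation: The log first diverges at position 6: the faulty run prints 'collect_span done: -67' where the working version prints 'collect_span done: 67'.
Call chain: main.
First divergence: position 6 — shown 'collect_span done: -67', intended 'collect_span done: 67'.
Intended log window:
  4: hit index 3
  5: collect_span start, 7 items
  6: collect_span done: 67
  7: checkpoint: 67
Execution walk:
  pick_anchor([6, 11, 11, 12, 10, 10, 7], 12) -> 3  [called from trim_outliers, line 9]
  trim_outliers([6, 11, 11, 12, 10, 10, 7], 12) -> 36  [called from main, line 26]
  collect_span([6, 11, 11, 12, 10, 10, 7]) -> -67  [called from main, line 27]
Log origins:
  1: from main, line 25
  2: from trim_outliers, line 8
  3: from pick_anchor, line 2
  4: from trim_outliers, line 10
  5: from collect_span, line 15
  6: from collect_span, line 19
  7: from main, line 28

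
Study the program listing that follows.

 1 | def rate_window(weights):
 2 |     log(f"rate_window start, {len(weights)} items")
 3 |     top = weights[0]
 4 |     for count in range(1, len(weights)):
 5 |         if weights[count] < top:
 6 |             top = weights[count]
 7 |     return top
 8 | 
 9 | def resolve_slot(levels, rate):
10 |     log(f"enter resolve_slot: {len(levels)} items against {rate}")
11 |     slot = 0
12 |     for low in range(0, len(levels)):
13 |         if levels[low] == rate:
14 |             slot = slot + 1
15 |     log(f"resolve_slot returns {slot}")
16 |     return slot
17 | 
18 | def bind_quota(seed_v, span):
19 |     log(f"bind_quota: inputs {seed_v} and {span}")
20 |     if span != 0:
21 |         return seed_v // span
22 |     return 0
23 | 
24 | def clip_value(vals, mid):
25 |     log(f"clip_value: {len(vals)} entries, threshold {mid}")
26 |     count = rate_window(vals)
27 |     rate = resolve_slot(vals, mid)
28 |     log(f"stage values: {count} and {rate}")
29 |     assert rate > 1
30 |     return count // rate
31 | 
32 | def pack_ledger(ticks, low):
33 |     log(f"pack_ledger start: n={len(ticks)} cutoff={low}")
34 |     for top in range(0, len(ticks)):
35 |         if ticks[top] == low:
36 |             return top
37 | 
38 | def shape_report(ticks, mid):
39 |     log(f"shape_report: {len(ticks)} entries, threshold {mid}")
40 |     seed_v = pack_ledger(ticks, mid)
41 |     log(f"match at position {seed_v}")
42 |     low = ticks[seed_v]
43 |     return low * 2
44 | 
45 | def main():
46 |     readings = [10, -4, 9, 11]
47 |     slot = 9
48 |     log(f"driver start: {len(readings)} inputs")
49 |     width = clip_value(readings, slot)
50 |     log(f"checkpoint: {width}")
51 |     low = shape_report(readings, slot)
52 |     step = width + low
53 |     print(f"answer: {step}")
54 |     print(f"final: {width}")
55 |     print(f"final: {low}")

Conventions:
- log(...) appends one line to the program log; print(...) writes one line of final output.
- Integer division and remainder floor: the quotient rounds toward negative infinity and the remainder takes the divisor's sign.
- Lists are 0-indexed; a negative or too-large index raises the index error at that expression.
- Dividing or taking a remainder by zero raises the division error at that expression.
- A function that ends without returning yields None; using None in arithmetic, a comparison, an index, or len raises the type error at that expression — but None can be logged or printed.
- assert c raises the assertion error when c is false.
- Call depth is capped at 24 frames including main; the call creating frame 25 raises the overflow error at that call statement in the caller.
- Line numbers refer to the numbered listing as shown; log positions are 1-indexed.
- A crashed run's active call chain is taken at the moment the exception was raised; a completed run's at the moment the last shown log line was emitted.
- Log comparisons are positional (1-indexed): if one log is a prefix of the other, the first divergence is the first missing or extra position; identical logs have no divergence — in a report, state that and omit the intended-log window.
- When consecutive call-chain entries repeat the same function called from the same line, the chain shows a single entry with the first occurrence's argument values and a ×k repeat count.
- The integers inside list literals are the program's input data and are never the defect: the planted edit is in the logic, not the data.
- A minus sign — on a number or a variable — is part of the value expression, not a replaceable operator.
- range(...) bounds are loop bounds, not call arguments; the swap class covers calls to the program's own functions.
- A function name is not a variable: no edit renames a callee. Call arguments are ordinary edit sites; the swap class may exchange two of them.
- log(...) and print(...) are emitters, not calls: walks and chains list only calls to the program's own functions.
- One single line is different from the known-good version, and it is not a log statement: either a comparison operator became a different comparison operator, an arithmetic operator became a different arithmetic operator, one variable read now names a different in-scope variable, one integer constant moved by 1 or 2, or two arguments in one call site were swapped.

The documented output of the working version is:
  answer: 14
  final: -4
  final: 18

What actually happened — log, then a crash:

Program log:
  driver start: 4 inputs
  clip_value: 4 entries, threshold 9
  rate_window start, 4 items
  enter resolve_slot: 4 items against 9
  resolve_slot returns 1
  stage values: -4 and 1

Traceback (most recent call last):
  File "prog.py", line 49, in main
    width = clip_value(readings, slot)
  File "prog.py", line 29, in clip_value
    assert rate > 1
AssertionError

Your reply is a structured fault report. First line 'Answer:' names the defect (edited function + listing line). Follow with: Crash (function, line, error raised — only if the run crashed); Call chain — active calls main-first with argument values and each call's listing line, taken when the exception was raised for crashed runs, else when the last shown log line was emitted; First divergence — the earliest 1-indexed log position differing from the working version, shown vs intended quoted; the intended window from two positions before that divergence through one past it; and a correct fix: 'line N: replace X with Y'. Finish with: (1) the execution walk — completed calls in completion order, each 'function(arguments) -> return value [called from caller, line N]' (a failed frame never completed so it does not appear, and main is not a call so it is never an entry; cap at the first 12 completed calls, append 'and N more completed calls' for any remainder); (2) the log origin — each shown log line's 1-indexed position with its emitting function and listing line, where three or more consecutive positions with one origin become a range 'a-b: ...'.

Answer: the defect is in clip_value at line 29.
Core observation: After 6 matching log lines the faulty run goes silent, while the working version continues with 'checkpoint: -4'.
Crash: clip_value, line 29, AssertionError.
Call chain: main -> clip_value([10, -4, 9, 11], 9) (called at line 49).
First divergence: position 7; the shown log stops at 6 lines while the working version next logs 'checkpoint: -4'.
Intended log window:
  5: resolve_slot returns 1
  6: stage values: -4 and 1
  7: checkpoint: -4
  8: shape_report: 4 entries, threshold 9
Execution walk:
  rate_window([10, -4, 9, 11]) -> -4  [called from clip_value, line 26]
  resolve_slot([10, -4, 9, 11], 9) -> 1  [called from clip_value, line 27]
Origin of each log line:
  1 — main, line 48
  2 — clip_value, line 25
  3 — rate_window, line 2
  4 — resolve_slot, line 10
  5 — resolve_slot, line 15
  6 — clip_value, line 28
A correct fix: line 29: replace `1` with `0`.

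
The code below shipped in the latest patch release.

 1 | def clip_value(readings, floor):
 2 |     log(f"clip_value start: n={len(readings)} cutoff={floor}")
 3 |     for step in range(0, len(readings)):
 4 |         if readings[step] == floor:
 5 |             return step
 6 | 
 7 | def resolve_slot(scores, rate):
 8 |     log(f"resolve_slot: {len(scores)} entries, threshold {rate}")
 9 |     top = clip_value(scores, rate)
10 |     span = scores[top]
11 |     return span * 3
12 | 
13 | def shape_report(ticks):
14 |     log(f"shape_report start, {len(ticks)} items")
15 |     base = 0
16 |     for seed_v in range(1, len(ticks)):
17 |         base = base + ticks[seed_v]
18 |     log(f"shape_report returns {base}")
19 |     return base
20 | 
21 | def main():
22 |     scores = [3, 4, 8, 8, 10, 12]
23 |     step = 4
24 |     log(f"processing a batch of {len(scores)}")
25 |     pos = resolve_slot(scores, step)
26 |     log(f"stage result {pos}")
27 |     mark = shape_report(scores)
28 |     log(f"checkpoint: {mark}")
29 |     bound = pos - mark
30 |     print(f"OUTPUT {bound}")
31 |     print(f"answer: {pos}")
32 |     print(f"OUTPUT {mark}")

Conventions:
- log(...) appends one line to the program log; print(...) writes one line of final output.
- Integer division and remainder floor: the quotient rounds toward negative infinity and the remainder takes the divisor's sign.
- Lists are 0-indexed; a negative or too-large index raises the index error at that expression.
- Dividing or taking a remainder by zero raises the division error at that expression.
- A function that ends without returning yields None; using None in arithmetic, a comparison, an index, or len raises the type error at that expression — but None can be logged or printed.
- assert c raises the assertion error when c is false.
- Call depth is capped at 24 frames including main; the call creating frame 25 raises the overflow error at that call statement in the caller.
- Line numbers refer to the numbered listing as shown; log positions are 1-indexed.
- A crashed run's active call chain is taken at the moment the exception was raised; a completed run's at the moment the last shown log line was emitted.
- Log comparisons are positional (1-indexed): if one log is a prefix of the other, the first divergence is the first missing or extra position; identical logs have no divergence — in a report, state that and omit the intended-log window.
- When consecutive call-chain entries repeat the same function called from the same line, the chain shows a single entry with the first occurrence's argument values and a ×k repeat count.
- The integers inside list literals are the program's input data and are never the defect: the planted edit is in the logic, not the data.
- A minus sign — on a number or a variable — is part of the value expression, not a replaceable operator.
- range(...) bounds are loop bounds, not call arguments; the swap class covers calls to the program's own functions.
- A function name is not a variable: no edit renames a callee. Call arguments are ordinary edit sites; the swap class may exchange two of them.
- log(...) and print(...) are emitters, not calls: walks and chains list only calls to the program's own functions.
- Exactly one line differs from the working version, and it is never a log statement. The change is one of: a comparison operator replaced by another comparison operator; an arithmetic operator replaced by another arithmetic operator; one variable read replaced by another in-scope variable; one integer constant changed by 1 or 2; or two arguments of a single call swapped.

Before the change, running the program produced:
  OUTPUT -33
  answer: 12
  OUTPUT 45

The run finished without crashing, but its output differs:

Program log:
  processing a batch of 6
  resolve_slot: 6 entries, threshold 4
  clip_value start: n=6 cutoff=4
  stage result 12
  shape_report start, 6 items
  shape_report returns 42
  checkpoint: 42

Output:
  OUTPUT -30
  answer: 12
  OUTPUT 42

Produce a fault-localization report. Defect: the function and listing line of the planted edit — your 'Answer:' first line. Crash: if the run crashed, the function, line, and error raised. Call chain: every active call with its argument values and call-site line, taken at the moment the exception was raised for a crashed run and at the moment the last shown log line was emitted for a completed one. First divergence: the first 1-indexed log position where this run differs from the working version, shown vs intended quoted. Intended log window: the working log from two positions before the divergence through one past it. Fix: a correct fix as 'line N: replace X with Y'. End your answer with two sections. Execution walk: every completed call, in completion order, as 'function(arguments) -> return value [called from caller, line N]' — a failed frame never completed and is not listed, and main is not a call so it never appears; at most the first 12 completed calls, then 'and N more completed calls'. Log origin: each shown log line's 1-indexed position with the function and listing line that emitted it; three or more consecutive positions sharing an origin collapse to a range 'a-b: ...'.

Answer: the defect is in shape_report at line 16.
Core observation: At log position 6 the runs split — shown 'shape_report returns 42', but the working version logs 'shape_report returns 45'.
Call chain: main.
First divergence: position 6 — the shown line 'shape_report returns 42' should read 'shape_report returns 45'.
Intended log window:
  4: stage result 12
  5: shape_report start, 6 items
  6: shape_report returns 45
  7: checkpoint: 45
Execution walk:
  clip_value([3, 4, 8, 8, 10, 12], 4) -> 1  [called from resolve_slot, line 9]
  resolve_slot([3, 4, 8, 8, 10, 12], 4) -> 12  [called from main, line 25]
  shape_report([3, 4, 8, 8, 10, 12]) -> 42  [called from main, line 27]
Log origin:
  1: emitted by main (line 24)
  2: emitted by resolve_slot (line 8)
  3: emitted by clip_value (line 2)
  4: emitted by main (line 26)
  5: emitted by shape_report (line 14)
  6: emitted by shape_report (line 18)
  7: emitted by main (line 28)
A correct fix: line 16: replace `1` with `0`.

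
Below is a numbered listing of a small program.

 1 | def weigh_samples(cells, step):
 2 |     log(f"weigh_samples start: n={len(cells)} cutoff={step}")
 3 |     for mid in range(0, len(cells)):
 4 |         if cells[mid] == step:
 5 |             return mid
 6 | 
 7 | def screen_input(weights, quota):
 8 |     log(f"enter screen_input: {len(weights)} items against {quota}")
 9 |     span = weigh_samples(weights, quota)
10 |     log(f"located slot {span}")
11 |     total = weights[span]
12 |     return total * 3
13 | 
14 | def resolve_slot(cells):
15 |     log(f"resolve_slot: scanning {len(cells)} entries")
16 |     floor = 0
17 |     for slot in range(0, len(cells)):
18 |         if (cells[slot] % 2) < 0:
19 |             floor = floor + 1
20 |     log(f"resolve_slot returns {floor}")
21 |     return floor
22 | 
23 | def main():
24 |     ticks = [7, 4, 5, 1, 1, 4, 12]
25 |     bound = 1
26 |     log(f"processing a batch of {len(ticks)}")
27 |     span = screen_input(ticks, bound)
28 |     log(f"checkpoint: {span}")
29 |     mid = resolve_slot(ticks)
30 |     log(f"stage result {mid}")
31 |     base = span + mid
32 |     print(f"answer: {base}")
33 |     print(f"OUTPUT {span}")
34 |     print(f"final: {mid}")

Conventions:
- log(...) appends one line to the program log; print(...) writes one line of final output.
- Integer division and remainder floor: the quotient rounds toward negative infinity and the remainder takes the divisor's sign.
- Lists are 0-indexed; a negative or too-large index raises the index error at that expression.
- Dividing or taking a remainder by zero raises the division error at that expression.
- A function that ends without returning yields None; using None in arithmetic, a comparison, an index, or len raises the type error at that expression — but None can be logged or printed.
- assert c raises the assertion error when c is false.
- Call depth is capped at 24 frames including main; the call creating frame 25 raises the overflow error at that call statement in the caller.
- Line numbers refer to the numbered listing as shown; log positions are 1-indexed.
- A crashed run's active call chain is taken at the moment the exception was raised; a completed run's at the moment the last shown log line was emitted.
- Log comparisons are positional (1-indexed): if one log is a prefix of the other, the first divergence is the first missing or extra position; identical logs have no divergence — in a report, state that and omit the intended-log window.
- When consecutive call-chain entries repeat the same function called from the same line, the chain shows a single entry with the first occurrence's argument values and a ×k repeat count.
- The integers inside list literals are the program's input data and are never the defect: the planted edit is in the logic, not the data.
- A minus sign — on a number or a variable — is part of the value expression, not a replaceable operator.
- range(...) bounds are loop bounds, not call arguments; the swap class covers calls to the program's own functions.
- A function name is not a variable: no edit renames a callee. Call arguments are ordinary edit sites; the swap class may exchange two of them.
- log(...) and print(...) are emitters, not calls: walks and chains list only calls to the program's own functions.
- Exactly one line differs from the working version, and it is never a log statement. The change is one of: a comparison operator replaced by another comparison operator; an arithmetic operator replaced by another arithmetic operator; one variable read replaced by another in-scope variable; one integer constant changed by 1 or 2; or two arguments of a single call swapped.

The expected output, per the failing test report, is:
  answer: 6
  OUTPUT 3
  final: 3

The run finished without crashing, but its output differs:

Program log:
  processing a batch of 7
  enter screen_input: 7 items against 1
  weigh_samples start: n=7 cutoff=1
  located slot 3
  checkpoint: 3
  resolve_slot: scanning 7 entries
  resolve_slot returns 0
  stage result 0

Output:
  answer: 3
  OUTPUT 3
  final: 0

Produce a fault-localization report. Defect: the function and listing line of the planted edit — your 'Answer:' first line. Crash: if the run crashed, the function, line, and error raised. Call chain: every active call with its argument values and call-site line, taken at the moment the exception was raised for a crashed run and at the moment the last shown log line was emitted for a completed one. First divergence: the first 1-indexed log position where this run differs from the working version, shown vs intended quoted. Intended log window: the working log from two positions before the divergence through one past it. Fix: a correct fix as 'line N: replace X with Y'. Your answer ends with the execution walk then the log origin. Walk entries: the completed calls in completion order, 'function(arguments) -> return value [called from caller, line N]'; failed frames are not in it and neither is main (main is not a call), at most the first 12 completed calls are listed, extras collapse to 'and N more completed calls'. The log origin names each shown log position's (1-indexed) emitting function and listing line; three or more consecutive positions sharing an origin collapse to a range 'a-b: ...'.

Answer: the defect is in resolve_slot at line 18.
Key fact: The log first diverges at position 7: the faulty run prints 'resolve_slot returns 0' where the working version prints 'resolve_slot returns 3'.
Call chain: main.
First divergence: position 7; shown 'resolve_slot returns 0' vs intended 'resolve_slot returns 3'.
Intended log window:
  5: checkpoint: 3
  6: resolve_slot: scanning 7 entries
  7: resolve_slot returns 3
  8: stage result 3
Execution walk:
  weigh_samples([7, 4, 5, 1, 1, 4, 12], 1) -> 3  [called from screen_input, line 9]
  screen_input([7, 4, 5, 1, 1, 4, 12], 1) -> 3  [called from main, line 27]
  resolve_slot([7, 4, 5, 1, 1, 4, 12]) -> 0  [called from main, line 29]
Log origins:
  1: logged in main at line 26
  2: logged in screen_input at line 8
  3: logged in weigh_samples at line 2
  4: logged in screen_input at line 10
  5: logged in main at line 28
  6: logged in resolve_slot at line 15
  7: logged in resolve_slot at line 20
  8: logged in main at line 30
A correct fix: line 18: replace `<` with `==`.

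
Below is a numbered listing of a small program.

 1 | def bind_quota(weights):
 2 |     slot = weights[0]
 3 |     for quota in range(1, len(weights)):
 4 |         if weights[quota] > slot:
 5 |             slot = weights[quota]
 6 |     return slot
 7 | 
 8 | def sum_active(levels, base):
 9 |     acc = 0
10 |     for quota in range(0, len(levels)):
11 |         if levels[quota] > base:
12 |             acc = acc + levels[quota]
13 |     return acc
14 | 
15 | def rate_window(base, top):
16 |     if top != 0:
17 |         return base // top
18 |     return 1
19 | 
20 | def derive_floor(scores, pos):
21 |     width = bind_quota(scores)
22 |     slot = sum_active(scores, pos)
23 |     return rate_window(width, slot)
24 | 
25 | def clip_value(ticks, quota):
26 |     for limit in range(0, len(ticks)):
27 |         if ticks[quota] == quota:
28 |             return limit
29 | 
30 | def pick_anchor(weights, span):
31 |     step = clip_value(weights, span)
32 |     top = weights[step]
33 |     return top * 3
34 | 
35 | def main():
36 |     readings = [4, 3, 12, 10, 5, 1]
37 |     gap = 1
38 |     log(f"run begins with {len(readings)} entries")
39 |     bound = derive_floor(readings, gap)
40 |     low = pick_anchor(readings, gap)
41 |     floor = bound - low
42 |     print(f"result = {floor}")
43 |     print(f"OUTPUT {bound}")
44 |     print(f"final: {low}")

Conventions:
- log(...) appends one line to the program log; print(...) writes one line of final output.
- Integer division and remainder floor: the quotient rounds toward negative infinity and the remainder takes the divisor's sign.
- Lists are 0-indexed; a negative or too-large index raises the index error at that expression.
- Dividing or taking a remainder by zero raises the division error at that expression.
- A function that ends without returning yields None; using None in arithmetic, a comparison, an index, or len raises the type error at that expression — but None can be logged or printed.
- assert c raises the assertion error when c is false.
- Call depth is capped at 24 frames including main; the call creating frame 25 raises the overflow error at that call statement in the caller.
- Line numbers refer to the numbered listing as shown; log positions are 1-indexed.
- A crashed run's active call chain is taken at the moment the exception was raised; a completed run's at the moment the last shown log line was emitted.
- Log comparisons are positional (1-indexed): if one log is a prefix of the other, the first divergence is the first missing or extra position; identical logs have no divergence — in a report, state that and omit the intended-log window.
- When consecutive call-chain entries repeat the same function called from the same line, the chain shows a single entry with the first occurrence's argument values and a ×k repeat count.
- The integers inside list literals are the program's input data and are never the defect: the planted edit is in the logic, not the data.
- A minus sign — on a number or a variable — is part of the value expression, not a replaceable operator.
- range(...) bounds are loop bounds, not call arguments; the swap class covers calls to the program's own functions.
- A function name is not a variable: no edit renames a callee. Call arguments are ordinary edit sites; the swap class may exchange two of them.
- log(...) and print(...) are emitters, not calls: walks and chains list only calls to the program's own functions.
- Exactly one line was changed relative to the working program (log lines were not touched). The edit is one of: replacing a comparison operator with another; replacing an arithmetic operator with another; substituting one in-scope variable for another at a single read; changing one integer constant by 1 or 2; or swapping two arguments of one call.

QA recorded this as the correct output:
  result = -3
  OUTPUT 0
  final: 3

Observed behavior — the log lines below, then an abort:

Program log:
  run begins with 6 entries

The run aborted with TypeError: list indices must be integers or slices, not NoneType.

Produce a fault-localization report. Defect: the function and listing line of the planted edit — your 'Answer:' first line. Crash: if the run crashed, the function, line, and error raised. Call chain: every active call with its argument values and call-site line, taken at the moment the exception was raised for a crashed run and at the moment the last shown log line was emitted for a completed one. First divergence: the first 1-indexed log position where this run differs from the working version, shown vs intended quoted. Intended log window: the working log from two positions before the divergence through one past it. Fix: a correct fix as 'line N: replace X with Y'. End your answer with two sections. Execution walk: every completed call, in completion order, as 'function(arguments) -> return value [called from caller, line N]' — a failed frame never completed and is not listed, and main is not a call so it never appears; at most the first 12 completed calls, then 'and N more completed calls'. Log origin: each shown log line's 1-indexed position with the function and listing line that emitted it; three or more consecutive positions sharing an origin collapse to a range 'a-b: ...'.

Answer: the defect is in clip_value at line 27.
Key observation: No log line differs; the crash is the first visible symptom.
Crash: pick_anchor, line 32, TypeError.
Call chain: main -> pick_anchor([4, 3, 12, 10, 5, 1], 1) (called at line 40).
First divergence: there is none — every log position agrees.
Execution walk:
  bind_quota([4, 3, 12, 10, 5, 1]) -> 12  [called from derive_floor, line 21]
  sum_active([4, 3, 12, 10, 5, 1], 1) -> 34  [called from derive_floor, line 22]
  rate_window(12, 34) -> 0  [called from derive_floor, line 23]
  derive_floor([4, 3, 12, 10, 5, 1], 1) -> 0  [called from main, line 39]
  clip_value([4, 3, 12, 10, 5, 1], 1) -> None  [called from pick_anchor, line 31]
Log origin:
  1 — main, line 38
A correct fix: line 27: replace `ticks[quota]` with `ticks[limit]`.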